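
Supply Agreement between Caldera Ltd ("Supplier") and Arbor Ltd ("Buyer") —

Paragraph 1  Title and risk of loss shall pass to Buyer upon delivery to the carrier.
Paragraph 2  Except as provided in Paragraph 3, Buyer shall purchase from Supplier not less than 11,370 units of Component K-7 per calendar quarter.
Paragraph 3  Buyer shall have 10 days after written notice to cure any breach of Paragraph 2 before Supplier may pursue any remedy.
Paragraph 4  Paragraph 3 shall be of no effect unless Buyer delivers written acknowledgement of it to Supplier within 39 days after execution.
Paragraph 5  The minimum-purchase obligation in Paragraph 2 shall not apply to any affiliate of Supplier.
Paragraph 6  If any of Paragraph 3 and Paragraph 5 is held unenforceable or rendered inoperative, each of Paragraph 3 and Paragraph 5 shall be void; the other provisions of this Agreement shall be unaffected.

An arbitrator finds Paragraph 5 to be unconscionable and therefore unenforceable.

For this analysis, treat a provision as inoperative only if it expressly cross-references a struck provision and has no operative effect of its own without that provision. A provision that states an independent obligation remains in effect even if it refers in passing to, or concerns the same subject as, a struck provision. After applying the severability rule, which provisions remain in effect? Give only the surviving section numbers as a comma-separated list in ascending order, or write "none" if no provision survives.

Paragraph 5 is struck. Although Paragraph 2 refers to Paragraph 3, its operative terms do not depend on Paragraph 3, so it remains in effect. Nothing else in the Agreement is defined by reference to Paragraph 5. Paragraph 6 declares Paragraph 3 and Paragraph 5 mutually dependent; since one of them has fallen, all of them are of no effect. That brings down Paragraph 3 as well. Paragraph 4 in turn depends solely on a provision now struck and likewise falls. The remainder continues in force under Paragraph 6. Paragraph 1, Paragraph 2, and Paragraph 6 remain in effect.

1, 2, 6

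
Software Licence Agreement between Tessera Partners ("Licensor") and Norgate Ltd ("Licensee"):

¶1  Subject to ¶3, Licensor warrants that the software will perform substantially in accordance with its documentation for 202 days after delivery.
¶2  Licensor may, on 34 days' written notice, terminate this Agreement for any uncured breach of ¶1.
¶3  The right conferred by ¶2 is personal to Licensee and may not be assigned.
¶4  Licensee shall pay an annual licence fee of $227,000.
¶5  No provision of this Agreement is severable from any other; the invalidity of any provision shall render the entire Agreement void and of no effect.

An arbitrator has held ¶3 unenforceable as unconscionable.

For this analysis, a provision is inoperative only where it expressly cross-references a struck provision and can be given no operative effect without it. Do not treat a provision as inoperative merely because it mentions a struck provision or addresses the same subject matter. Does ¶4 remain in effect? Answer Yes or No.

¶3 is struck. Nothing else in the Agreement is defined by reference to ¶3. ¶5 provides that the Agreement is not severable, so the invalidity of any one provision voids the entire Agreement. No provision of the Agreement survives. ¶4 is among the inoperative provisions, so the answer is no.

No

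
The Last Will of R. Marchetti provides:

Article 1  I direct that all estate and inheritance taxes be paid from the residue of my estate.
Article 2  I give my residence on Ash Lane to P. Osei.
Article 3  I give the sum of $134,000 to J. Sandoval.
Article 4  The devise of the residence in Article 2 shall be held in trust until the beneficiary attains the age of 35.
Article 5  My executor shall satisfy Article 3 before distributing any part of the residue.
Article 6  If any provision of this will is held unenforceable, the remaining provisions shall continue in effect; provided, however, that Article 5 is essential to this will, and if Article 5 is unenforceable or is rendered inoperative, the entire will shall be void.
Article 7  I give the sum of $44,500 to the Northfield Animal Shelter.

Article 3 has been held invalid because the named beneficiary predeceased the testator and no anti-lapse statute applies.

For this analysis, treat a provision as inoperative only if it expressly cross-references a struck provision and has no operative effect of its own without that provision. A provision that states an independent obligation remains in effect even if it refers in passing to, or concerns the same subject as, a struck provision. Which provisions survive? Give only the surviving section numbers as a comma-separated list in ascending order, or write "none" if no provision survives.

none

Article 3 is struck. Article 5 operates only by reference to Article 3, so it falls with Article 3. Article 6 makes Article 5 an essential term, and Article 5 has been rendered inoperative by the cascade; under Article 6, the entire will is therefore void. No provision of the will survives.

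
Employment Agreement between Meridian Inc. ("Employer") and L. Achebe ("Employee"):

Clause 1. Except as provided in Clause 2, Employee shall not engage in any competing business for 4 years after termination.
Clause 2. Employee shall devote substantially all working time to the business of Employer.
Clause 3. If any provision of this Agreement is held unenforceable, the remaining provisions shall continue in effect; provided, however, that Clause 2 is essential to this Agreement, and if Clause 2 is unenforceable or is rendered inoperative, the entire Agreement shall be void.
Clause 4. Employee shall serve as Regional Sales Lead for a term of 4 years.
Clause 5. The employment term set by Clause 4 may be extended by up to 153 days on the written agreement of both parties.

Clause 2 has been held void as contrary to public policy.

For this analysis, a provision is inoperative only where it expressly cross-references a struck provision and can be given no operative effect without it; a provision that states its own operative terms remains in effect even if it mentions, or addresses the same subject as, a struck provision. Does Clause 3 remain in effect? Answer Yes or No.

Clause 2 is struck. No other provision's operative terms depend on Clause 2. Clause 3 makes Clause 2 an essential term, and Clause 2 is the provision held invalid; under Clause 3, the entire Agreement is therefore void. No provision of the Agreement survives. Clause 3 is among the inoperative provisions, so the answer is no.

No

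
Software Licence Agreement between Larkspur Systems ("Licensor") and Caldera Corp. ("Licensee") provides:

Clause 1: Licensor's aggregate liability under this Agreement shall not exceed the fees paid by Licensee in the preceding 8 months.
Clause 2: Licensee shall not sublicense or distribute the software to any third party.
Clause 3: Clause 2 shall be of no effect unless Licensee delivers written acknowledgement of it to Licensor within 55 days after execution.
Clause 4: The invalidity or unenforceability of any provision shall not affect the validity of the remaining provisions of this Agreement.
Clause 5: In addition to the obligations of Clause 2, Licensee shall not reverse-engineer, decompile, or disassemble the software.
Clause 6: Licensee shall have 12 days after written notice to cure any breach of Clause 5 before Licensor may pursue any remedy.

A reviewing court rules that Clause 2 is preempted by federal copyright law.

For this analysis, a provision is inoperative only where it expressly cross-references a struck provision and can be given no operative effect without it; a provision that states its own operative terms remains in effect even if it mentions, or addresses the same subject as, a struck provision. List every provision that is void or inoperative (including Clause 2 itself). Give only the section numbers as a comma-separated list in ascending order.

Clause 2 is struck. Clause 3 merely fixes the acknowledgement condition for Clause 2; with Clause 2 gone it has nothing to operate on and falls away. Clause 5 mentions Clause 2 but its own obligation stands independently of Clause 2, so Clause 5 is not affected. Clause 4 is a severability clause and preserves every provision that can still be given independent effect. The provisions still in force are Clause 1, Clause 4, Clause 5, and Clause 6.

2, 3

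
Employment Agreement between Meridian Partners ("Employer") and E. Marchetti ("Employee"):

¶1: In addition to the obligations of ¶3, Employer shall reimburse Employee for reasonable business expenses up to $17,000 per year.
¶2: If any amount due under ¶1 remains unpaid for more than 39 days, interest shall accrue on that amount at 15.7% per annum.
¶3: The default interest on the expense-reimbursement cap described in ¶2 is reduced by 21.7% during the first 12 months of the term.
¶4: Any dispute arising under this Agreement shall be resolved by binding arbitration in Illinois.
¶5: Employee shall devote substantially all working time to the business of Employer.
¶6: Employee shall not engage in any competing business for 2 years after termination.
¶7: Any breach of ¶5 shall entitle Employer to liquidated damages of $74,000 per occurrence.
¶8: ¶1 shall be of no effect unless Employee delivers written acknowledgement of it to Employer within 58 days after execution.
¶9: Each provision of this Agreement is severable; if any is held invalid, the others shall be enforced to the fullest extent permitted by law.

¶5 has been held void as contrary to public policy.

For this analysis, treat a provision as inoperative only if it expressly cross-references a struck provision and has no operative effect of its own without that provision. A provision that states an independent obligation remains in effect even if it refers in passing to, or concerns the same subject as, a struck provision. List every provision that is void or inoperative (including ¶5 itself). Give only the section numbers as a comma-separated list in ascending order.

5, 7

¶5 is struck. The whole of ¶7 is the liquidated-damages amount, defined by reference to ¶5, so ¶7 cannot stand once ¶5 is removed. Under the severability clause in ¶9, the remaining provisions continue in force. The provisions still in force are ¶1, ¶2, ¶3, ¶4, ¶6, ¶8, and ¶9.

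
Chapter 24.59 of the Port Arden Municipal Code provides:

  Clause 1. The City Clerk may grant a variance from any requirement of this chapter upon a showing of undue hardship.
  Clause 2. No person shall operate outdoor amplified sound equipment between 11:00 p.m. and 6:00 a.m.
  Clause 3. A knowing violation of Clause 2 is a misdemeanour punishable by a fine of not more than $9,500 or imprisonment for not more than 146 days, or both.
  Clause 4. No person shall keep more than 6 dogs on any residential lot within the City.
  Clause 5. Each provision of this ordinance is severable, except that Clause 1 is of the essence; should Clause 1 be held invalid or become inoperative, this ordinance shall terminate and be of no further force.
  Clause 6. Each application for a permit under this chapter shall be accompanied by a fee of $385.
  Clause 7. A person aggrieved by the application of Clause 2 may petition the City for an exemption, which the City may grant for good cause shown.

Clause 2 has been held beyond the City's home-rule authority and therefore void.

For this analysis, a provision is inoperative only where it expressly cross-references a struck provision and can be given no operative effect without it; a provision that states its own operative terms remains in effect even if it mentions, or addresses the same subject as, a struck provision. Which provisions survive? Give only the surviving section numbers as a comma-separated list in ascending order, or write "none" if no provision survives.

1, 4, 5, 6

Clause 2 is struck. Clause 3 operates only by reference to Clause 2, so it falls with Clause 2. Clause 7 operates only by reference to Clause 2, so it falls with Clause 2. Clause 5 makes Clause 1 an essential term, but Clause 1 is unaffected, so the severability proviso in Clause 5 preserves the remaining provisions. That leaves Clause 1, Clause 4, Clause 5, and Clause 6 in effect.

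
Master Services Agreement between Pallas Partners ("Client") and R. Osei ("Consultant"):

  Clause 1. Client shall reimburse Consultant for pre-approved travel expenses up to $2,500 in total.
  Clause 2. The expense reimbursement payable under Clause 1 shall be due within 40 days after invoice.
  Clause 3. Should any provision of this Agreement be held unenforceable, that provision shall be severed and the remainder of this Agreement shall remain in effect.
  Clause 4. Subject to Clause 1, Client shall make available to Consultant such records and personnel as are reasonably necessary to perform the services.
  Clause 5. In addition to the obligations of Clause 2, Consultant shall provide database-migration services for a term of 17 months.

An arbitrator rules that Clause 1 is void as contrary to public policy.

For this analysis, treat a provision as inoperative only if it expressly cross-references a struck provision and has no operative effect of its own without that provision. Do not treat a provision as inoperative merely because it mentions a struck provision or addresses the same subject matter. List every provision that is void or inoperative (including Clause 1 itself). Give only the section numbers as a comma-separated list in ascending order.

1, 2

Clause 1 is struck. The whole of Clause 2 is the payment deadline for the expense reimbursement, defined by reference to Clause 1, so Clause 2 cannot stand once Clause 1 is removed. Clause 5 mentions Clause 2 but its own obligation stands independently of Clause 2, so Clause 5 is not affected. Although Clause 4 refers to Clause 1, its operative terms do not depend on Clause 1, so it remains in effect. Under the severability clause in Clause 3, the remaining provisions continue in force. Clause 3, Clause 4, and Clause 5 remain in effect.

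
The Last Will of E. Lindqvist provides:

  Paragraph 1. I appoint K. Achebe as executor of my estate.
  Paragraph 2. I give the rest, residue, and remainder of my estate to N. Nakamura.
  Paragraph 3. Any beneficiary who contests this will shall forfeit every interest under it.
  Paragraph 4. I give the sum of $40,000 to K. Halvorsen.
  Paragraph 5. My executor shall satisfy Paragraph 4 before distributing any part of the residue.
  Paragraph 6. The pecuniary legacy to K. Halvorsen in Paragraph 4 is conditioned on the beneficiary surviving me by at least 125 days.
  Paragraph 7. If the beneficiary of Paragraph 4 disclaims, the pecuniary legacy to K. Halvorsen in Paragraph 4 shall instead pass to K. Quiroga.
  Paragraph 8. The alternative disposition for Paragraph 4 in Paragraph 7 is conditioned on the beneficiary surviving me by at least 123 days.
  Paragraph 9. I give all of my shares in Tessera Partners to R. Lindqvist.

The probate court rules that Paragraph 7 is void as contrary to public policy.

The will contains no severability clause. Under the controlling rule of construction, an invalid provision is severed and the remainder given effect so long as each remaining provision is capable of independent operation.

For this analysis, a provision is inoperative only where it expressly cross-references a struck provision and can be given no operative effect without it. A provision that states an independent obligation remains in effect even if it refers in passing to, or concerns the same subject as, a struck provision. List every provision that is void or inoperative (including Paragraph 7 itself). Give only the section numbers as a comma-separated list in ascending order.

7, 8

Paragraph 7 is struck. The only function of Paragraph 8 is the survivorship condition on Paragraph 7, so it cannot stand once Paragraph 7 is removed. Under the stated default rule, only provisions that cannot operate independently fall away; the rest are enforced. The provisions still in force are Paragraph 1, Paragraph 2, Paragraph 3, Paragraph 4, Paragraph 5, Paragraph 6, and Paragraph 9.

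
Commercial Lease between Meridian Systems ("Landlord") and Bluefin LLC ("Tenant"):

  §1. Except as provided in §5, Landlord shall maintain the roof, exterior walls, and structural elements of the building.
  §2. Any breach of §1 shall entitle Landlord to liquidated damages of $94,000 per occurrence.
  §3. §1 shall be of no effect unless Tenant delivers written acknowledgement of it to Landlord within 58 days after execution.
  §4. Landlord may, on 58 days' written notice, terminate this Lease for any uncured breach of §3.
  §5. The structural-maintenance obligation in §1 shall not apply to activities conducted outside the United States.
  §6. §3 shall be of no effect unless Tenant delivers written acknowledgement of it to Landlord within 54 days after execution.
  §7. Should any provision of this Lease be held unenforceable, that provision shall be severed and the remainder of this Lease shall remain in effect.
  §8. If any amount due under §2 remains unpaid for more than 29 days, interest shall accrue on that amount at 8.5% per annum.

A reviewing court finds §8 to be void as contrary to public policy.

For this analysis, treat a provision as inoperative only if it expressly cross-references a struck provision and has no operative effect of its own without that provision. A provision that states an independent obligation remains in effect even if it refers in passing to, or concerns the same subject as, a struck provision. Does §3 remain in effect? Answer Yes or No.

§8 is struck. Nothing else in the Lease is defined by reference to §8. §7 is a severability clause and preserves every provision that can still be given independent effect. The provisions still in force are §1, §2, §3, §4, §5, §6, and §7. §3 is among the surviving provisions, so the answer is yes.

Yes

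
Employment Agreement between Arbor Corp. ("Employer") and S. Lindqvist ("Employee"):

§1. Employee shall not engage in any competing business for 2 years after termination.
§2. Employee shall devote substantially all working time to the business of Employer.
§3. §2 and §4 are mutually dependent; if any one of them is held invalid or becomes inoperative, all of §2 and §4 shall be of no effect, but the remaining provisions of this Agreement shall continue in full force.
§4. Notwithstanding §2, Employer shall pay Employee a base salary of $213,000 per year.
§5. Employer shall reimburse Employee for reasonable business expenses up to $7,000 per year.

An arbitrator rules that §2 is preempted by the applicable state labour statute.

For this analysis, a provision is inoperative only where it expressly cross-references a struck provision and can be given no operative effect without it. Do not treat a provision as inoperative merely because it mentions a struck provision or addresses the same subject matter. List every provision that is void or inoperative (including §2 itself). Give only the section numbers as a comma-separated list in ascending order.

2, 4

§2 is struck. Nothing else in the Agreement is defined by reference to §2. §3 declares §2 and §4 mutually dependent; since one of them has fallen, all of them are of no effect. That brings down §4 as well. The remainder continues in force under §3. §1, §3, and §5 remain in effect.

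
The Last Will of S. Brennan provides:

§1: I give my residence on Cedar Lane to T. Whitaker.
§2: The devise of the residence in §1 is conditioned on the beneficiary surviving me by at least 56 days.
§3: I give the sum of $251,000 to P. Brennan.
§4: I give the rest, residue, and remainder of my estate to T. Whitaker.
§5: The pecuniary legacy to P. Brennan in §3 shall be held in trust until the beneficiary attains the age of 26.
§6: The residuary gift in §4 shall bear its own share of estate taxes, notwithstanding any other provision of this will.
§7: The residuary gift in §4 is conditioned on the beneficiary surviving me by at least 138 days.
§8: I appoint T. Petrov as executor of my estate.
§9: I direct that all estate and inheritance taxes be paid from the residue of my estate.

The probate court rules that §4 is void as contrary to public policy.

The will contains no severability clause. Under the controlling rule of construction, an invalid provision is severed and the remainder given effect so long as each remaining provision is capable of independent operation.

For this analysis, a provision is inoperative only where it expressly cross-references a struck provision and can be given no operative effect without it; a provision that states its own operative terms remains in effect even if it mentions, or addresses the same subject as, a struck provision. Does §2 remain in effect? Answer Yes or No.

Yes

§4 is struck. §6 merely fixes the tax charge on §4; with §4 gone it has nothing to operate on and falls away. The only function of §7 is the survivorship condition on §4, so it cannot stand once §4 is removed. With no severability clause, the stated default rule severs what cannot stand and enforces each remaining provision that can operate on its own. §1, §2, §3, §5, §8, and §9 remain in effect. §2 is among the surviving provisions, so the answer is yes.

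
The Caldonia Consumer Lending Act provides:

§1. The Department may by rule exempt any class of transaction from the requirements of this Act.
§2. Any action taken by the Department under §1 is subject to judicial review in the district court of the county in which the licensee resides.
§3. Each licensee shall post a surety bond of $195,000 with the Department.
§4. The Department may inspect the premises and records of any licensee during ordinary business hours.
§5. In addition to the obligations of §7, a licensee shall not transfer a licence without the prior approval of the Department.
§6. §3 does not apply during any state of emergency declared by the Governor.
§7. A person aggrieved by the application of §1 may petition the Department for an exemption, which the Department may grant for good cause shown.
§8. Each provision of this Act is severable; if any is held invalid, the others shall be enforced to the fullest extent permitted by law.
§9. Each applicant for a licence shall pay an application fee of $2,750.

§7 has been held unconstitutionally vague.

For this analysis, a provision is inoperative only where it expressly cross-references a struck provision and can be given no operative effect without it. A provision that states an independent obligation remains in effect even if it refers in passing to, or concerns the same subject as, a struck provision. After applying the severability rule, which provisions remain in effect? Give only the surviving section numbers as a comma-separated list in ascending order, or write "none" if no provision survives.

§7 is struck. §5 mentions §7 but its own obligation stands independently of §7, so §5 is not affected. No other provision's operative terms depend on §7. §8 is a severability clause and preserves every provision that can still be given independent effect. The provisions still in force are §1, §2, §3, §4, §5, §6, §8, and §9.

1, 2, 3, 4, 5, 6, 8, 9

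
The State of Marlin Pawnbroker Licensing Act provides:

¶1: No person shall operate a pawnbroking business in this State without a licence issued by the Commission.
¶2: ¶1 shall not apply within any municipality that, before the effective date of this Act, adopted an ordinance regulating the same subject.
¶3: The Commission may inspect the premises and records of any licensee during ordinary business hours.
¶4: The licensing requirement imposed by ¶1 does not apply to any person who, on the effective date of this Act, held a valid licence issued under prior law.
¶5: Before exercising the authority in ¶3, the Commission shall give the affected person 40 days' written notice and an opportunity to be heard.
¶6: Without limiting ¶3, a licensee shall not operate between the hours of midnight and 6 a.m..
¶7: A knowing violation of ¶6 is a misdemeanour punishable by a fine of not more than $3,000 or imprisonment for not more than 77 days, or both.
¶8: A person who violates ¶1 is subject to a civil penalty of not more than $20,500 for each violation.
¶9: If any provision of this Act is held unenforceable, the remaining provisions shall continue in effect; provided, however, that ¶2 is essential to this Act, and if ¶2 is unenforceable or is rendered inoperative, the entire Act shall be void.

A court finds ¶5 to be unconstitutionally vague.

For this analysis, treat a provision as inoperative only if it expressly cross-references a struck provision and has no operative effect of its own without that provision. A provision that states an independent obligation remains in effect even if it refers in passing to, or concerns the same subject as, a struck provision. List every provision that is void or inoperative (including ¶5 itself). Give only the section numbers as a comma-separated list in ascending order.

¶5 is struck. No other provision's operative terms depend on ¶5. ¶9 makes ¶2 an essential term, but ¶2 is unaffected, so the severability proviso in ¶9 preserves the remaining provisions. That leaves ¶1, ¶2, ¶3, ¶4, ¶6, ¶7, ¶8, and ¶9 in effect.

5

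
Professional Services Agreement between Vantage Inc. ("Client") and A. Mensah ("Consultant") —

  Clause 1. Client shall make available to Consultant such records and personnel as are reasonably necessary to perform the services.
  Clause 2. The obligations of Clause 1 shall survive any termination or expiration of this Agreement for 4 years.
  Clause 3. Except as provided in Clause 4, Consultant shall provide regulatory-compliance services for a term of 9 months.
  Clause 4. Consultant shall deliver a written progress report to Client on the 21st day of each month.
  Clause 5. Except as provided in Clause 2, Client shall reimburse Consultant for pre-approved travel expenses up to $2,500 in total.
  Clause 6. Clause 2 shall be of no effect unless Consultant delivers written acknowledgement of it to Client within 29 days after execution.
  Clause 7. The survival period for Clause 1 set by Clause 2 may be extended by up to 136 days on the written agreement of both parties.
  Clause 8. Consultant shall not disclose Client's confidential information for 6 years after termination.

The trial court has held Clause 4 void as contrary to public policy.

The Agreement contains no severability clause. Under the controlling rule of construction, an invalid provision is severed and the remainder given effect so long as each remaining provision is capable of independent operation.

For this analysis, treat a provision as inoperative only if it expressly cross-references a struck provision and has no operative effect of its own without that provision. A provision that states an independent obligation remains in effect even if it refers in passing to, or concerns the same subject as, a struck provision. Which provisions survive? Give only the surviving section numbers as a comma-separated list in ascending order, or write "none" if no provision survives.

1, 2, 3, 5, 6, 7, 8

Clause 4 is struck. Although Clause 3 refers to Clause 4, its operative terms do not depend on Clause 4, so it remains in effect. Nothing else in the Agreement is defined by reference to Clause 4. Under the stated default rule, only provisions that cannot operate independently fall away; the rest are enforced. Clause 1, Clause 2, Clause 3, Clause 5, Clause 6, Clause 7, and Clause 8 remain in effect.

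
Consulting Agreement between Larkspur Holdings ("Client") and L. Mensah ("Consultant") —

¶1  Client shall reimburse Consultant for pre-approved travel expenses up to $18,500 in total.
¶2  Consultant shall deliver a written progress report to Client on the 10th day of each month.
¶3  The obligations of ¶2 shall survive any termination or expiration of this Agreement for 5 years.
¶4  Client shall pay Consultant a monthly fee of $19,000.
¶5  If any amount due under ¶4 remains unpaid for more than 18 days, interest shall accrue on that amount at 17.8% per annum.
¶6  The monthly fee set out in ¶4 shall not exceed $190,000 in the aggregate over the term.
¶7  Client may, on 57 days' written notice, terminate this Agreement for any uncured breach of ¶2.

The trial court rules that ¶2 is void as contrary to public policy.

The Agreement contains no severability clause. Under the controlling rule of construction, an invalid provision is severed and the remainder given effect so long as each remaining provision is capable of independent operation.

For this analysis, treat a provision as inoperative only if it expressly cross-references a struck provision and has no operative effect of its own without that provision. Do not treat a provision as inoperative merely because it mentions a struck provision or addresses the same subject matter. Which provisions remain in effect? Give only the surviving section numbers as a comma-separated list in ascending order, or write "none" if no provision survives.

1, 4, 5, 6

¶2 is struck. ¶3 operates only by reference to ¶2, so it falls with ¶2. The only function of ¶7 is the termination right for breach of ¶2, so it cannot stand once ¶2 is removed. With no severability clause, the stated default rule severs what cannot stand and enforces each remaining provision that can operate on its own. ¶1, ¶4, ¶5, and ¶6 remain in effect.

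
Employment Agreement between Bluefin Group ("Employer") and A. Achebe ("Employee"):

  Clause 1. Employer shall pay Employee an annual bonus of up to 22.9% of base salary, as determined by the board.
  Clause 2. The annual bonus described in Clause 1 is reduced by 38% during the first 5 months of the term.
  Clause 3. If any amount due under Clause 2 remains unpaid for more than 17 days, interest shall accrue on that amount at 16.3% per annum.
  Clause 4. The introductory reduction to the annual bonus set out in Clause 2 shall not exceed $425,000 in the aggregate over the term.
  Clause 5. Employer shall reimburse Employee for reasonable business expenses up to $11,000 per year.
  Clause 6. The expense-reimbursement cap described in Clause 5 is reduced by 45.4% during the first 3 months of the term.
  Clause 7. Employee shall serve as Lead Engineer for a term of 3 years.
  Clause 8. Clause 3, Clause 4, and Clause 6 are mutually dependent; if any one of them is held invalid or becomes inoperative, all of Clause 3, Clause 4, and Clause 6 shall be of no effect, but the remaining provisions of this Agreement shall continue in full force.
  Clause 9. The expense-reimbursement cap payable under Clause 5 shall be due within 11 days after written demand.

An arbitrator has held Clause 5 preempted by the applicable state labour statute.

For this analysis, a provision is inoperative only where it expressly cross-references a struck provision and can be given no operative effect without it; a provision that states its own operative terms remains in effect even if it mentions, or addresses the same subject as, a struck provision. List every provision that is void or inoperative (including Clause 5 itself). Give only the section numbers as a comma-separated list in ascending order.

3, 4, 5, 6, 9

Clause 5 is struck. Clause 6 does nothing except set the introductory reduction to the expense-reimbursement cap by reference to Clause 5; with Clause 5 gone it has no independent effect and is inoperative. The whole of Clause 9 is the payment deadline for the expense-reimbursement cap, defined by reference to Clause 5, so Clause 9 cannot stand once Clause 5 is removed. Clause 8 declares Clause 3, Clause 4, and Clause 6 mutually dependent; since one of them has fallen, all of them are of no effect. That brings down Clause 3 and Clause 4 as well. The remainder continues in force under Clause 8. The provisions still in force are Clause 1, Clause 2, Clause 7, and Clause 8.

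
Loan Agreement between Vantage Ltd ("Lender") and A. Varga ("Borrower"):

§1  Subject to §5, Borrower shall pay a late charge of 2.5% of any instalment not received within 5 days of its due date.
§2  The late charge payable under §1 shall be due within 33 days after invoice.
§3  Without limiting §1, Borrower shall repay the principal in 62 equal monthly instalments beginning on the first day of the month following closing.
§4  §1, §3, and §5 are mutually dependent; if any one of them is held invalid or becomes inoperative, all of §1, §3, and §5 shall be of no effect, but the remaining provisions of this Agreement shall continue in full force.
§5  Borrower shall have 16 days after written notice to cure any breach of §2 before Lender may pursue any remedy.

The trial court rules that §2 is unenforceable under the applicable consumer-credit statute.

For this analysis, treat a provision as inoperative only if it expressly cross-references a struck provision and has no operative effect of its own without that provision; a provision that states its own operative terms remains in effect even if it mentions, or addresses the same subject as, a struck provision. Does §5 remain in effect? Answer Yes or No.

No

§2 is struck. §5 operates only by reference to §2, so it falls with §2. §4 declares §1, §3, and §5 mutually dependent; since one of them has fallen, all of them are of no effect. That brings down §1 and §3 as well. The remainder continues in force under §4. Only §4 remains in effect. §5 is among the inoperative provisions, so the answer is no.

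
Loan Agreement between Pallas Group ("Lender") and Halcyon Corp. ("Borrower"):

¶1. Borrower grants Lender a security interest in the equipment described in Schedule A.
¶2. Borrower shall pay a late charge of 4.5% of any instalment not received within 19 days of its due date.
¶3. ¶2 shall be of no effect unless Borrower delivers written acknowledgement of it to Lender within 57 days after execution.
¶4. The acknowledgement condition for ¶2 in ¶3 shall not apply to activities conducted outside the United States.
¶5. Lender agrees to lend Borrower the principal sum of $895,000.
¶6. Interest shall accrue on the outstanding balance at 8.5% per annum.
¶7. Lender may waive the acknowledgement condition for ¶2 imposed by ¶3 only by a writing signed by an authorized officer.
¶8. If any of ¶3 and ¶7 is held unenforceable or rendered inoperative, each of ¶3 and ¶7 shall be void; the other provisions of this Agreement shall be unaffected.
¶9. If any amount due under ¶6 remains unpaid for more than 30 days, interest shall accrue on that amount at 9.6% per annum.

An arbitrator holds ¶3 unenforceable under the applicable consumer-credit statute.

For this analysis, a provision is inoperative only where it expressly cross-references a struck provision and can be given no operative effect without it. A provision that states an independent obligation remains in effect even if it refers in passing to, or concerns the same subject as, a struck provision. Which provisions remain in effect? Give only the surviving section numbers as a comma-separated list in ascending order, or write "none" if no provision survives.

¶3 is struck. ¶4 operates only by reference to ¶3, so it falls with ¶3. The only function of ¶7 is the waiver condition for ¶3, so it cannot stand once ¶3 is removed. ¶8 declares ¶3 and ¶7 mutually dependent; since one of them has fallen, all of them are of no effect. The remainder continues in force under ¶8. That leaves ¶1, ¶2, ¶5, ¶6, ¶8, and ¶9 in effect.

1, 2, 5, 6, 8, 9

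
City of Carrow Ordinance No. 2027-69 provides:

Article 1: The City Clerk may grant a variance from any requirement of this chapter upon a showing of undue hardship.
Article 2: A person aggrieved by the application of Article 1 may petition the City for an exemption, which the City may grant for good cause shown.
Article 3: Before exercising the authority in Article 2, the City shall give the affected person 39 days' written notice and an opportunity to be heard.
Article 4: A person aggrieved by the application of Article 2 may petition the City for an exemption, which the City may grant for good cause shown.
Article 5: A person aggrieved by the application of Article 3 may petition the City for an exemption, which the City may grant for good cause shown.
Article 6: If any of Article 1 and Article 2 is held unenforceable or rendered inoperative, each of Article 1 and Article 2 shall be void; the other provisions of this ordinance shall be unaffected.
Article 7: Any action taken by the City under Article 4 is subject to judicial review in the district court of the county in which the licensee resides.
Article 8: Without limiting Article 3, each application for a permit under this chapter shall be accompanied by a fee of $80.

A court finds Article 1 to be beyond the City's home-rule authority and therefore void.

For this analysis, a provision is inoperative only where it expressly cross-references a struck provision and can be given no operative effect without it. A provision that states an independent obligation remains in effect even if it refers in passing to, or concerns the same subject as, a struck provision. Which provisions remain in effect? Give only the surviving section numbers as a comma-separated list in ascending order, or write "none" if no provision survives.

6, 8

Article 1 is struck. Article 2 operates only by reference to Article 1, so it falls with Article 1. Article 3 has no operative effect of its own apart from Article 2 and is therefore inoperative. Article 4 merely fixes the exemption procedure for Article 2; with Article 2 gone it has nothing to operate on and falls away. Article 5 operates only by reference to Article 3, so it falls with Article 3. Article 7 merely fixes the judicial-review right for Article 4; with Article 4 gone it has nothing to operate on and falls away. Article 8 mentions Article 3 but its own obligation stands independently of Article 3, so Article 8 is not affected. Article 6 declares Article 1 and Article 2 mutually dependent; since one of them has fallen, all of them are of no effect. The remainder continues in force under Article 6. Article 6 and Article 8 remain in effect.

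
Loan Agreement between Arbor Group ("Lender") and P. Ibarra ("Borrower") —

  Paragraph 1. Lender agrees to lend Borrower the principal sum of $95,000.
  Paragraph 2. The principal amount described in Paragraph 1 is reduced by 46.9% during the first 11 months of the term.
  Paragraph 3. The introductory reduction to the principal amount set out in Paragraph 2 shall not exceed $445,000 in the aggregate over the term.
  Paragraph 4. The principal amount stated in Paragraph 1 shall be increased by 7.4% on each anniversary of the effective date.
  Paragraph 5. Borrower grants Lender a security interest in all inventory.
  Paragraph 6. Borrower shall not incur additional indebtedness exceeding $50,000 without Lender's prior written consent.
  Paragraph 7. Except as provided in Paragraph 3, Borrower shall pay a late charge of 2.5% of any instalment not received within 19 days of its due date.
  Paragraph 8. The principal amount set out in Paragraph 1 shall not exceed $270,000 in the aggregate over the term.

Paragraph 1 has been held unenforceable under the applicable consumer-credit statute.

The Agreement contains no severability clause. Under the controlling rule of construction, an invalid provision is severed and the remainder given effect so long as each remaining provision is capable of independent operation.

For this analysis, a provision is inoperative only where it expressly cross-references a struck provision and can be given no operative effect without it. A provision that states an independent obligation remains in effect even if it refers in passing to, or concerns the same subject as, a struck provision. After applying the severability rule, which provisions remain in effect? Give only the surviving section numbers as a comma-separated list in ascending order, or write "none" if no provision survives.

Paragraph 1 is struck. Paragraph 2 operates only by reference to Paragraph 1, so it falls with Paragraph 1. Paragraph 4 operates only by reference to Paragraph 1, so it falls with Paragraph 1. Paragraph 8 does nothing except set the aggregate cap on the principal amount by reference to Paragraph 1; with Paragraph 1 gone it has no independent effect and is inoperative. Paragraph 3 operates only by reference to Paragraph 2, so it falls with Paragraph 2. Although Paragraph 7 refers to Paragraph 3, its operative terms do not depend on Paragraph 3, so it remains in effect. With no severability clause, the stated default rule severs what cannot stand and enforces each remaining provision that can operate on its own. Paragraph 5, Paragraph 6, and Paragraph 7 remain in effect.

5, 6, 7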